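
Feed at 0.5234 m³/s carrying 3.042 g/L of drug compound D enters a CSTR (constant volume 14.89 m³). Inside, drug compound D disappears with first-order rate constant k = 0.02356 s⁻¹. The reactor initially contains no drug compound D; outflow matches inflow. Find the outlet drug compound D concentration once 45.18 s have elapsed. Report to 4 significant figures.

1.693 g/L

V dC/dt = Q(C_in − C) − k V C.
This is linear with rate a = Q/V + k = 0.0587111 s⁻¹.
C_ss = Q C_in/(Q + kV) = 1.82129 g/L; C(t) = C_ss + (C₀ − C_ss) e^(−a t).
C(45.18) = 1.82129 + (-1.82129)·e^(−0.0587111·45.18) = 1.82129 + (-1.82129)·0.0704700 = 1.69294 g/L.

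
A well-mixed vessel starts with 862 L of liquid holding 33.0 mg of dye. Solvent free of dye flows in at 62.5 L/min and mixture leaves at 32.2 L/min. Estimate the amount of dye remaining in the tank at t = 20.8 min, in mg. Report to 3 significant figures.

18.4 mg

Let m(t) be the amount of dye. Volume: V(t) = V₀ + (Q_in − Q_out) t = 862 + 30.300 t; V(20.8) = 1492.2 L.
No dye enters, so dm/dt = −Q_out · (m/V).
dm/m = −Q_out dt/(V₀ + 30.300 t); integrating gives ln(m/m₀) = −(Q_out/(Q_in−Q_out)) ln(V/V₀).
m = m₀ (V₀/V)^(Q_out/(Q_in−Q_out)) = 33.0 × (862/1492.2)^(1.0627) = 18.418 mg.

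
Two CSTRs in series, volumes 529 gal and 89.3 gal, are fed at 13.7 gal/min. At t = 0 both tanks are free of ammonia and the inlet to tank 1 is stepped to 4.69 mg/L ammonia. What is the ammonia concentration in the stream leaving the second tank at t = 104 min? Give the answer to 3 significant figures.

4.31 mg/L

Time constants: τᵢ = Vᵢ/Q for each well-mixed tank.
τ₁ = 529/13.7 = 38.613 min; τ₂ = 89.3/13.7 = 6.5182 min.
Solving the cascade with C₁(0)=C₂(0)=0 gives C₂(t) = C_in[1 − (τ₁ e^(−t/τ₁) − τ₂ e^(−t/τ₂))/(τ₁ − τ₂)].
At t = 104: e^(−t/τ₁) = 0.067652, e^(−t/τ₂) = 1.1769e-07.
C₂ = 4.69·[1 − (38.613·0.067652 − 6.5182·1.1769e-07)/(32.095)] = 4.69·0.91861 = 4.3083 mg/L.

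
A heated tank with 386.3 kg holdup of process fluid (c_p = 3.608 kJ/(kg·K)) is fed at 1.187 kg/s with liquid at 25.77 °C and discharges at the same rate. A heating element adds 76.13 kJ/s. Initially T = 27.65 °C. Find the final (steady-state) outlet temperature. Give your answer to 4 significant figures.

M c_p dT/dt = ṁ c_p (T_in − T) + Q̇.
At steady state dT/dt = 0 ⇒ T_ss = T_in + Q̇/(ṁ c_p) = 25.77 + 76.13/(1.187·3.608) = 43.5462 °C.

43.55 °C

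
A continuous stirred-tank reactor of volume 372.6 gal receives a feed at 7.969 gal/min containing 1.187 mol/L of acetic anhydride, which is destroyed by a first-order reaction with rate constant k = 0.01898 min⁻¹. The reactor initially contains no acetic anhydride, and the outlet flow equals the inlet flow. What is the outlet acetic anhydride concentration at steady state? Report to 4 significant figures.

V dC/dt = Q(C_in − C) − k V C.
At steady state: 0 = Q C_in − (Q + kV) C_ss, so C_ss = Q C_in/(Q + kV).
C_ss = 7.969·1.187/(7.969 + 0.01898·372.6) = 9.45920/15.0409 = 0.628897 mol/L.

0.6289 mol/L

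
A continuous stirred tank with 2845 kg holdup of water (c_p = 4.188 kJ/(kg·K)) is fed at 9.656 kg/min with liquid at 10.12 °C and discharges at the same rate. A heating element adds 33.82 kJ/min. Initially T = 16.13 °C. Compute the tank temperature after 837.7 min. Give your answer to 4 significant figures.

11.26 °C

Energy balance: M c_p dT/dt = ṁ c_p (T_in − T) + 33.82.
Rearrange: dT/dt = (T_ss − T)/τ with τ = M/ṁ = 294.635 min and T_ss = T_in + Q̇/(ṁ c_p) = 10.9563 °C.
T approaches T_ss exponentially: T(t) = T_ss + (T₀ − T_ss) e^(−t/τ).
T(837.7) = 10.9563 + (5.17369)·e^(−837.7/294.635) = 10.9563 + (5.17369)·0.0582405 = 11.2576 °C.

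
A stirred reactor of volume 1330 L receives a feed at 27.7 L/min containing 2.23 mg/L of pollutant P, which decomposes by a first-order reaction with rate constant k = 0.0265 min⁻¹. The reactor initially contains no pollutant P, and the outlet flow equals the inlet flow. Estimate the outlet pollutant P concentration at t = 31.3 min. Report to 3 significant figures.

Species balance: V dC/dt = Q C_in − Q C − k V C.
This is linear with rate a = Q/V + k = 0.047327 min⁻¹.
C_ss = Q C_in/(Q + kV) = 0.98135 mg/L; C(t) = C_ss + (C₀ − C_ss) e^(−a t).
C(31.3) = 0.98135 + (-0.98135)·e^(−0.047327·31.3) = 0.98135 + (-0.98135)·0.22733 = 0.75826 mg/L.

0.758 mg/L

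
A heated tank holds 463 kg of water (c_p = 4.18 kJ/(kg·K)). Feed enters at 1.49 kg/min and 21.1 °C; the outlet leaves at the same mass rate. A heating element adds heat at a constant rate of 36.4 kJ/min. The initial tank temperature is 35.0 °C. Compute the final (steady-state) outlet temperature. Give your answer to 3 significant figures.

Unsteady energy balance on the tank contents: M c_p dT/dt = ṁ c_p (T_in − T) + 36.4.
At steady state dT/dt = 0 ⇒ T_ss = T_in + Q̇/(ṁ c_p) = 21.1 + 36.4/(1.49·4.18) = 26.944 °C.

26.9 °C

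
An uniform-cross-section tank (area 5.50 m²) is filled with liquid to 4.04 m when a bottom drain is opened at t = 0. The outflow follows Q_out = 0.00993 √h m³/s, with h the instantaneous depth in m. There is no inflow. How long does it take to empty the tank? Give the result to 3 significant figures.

2230 s

A dh/dt = −Q_out = −0.00993 √h.
This is separable: 2 d(√h)/dt = −0.00993/A, so √h = √h₀ − (0.00993/(2A)) t.
Set h = 0: 2√h₀ = (0.00993/A) t_empty ⇒ t_empty = 2A√h₀/0.00993.
t_empty = 2·5.50·√4.04/0.00993 = 11.000·2.0100/0.00993 = 2226.6 s.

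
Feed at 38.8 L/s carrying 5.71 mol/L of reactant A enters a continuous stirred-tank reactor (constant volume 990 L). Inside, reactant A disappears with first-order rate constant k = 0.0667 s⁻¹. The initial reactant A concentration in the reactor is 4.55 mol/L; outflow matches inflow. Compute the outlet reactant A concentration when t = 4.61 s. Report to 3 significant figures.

3.61 mol/L

Species balance: V dC/dt = Q C_in − Q C − k V C.
This is linear with rate a = Q/V + k = 0.10589 s⁻¹.
C_ss = Q C_in/(Q + kV) = 2.1133 mol/L; C(t) = C_ss + (C₀ − C_ss) e^(−a t).
C(4.61) = 2.1133 + (2.4367)·e^(−0.10589·4.61) = 2.1133 + (2.4367)·0.61375 = 3.6088 mol/L.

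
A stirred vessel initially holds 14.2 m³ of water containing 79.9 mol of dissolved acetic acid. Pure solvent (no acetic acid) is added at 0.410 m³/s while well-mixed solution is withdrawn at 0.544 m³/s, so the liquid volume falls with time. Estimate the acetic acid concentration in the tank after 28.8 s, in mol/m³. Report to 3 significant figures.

2.13 mol/m³

Total volume: dV/dt = Q_in − Q_out = -0.13400 m³/s, so V(t) = 14.2 − 0.13400 t and V(28.8) = 10.341 m³.
Species balance (pure solvent in): dm/dt = −Q_out · m/V(t).
dm/m = −Q_out dt/(V₀ − 0.13400 t); integrating gives ln(m/m₀) = −(Q_out/(Q_in−Q_out)) ln(V/V₀).
m = m₀ (V₀/V)^(Q_out/(Q_in−Q_out)) = 79.9 × (14.2/10.341)^(-4.0597) = 22.049 mol.
C = m/V = 22.049/10.341 = 2.1322 mol/m³.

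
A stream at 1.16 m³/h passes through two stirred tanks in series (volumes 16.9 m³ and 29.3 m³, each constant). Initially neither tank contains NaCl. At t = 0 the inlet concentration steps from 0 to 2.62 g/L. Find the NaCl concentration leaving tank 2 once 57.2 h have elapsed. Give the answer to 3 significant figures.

Time constants: τᵢ = Vᵢ/Q for each well-mixed tank.
τ₁ = 16.9/1.16 = 14.569 h; τ₂ = 29.3/1.16 = 25.259 h.
Solving the cascade with C₁(0)=C₂(0)=0 gives C₂(t) = C_in[1 − (τ₁ e^(−t/τ₁) − τ₂ e^(−t/τ₂))/(τ₁ − τ₂)].
At t = 57.2: e^(−t/τ₁) = 0.019719, e^(−t/τ₂) = 0.10387.
C₂ = 2.62·[1 − (14.569·0.019719 − 25.259·0.10387)/(-10.690)] = 2.62·0.78143 = 2.0473 g/L.

2.05 g/L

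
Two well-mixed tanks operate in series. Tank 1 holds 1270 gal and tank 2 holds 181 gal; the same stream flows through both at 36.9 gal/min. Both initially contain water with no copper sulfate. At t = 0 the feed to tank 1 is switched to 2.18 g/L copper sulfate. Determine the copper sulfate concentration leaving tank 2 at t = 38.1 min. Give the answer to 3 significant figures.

Time constants: τᵢ = Vᵢ/Q for each well-mixed tank.
τ₁ = 1270/36.9 = 34.417 min; τ₂ = 181/36.9 = 4.9051 min.
Solving the cascade with C₁(0)=C₂(0)=0 gives C₂(t) = C_in[1 − (τ₁ e^(−t/τ₁) − τ₂ e^(−t/τ₂))/(τ₁ − τ₂)].
At t = 38.1: e^(−t/τ₁) = 0.33055, e^(−t/τ₂) = 0.00042333.
C₂ = 2.18·[1 − (34.417·0.33055 − 4.9051·0.00042333)/(29.512)] = 2.18·0.61458 = 1.3398 g/L.

1.34 g/L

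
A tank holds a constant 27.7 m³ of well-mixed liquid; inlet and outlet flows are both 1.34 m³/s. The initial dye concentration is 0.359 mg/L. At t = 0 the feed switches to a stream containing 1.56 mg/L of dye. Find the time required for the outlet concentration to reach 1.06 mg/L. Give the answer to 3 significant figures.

Species balance: V dC/dt = Q(C_in − C) ⇒ τ = V/Q = 20.672 s.
C(t) = C_in + (C₀ − C_in) e^(−t/τ). Set C = 1.06 and solve for t:
e^(−t/τ) = (C − C_in)/(C₀ − C_in) = (1.06 − 1.56)/(0.359 − 1.56) = 0.41632
t = −τ ln(…) = 20.672 × 0.87630 = 18.115 s.

18.1 s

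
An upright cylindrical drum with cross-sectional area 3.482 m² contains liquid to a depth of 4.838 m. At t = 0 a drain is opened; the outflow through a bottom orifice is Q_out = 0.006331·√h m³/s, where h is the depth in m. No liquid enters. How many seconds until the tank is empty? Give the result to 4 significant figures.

2419 s

Mass balance (ρ constant): A dh/dt = −0.006331 √h.
This is separable: 2 d(√h)/dt = −0.006331/A, so √h = √h₀ − (0.006331/(2A)) t.
Tank is empty when √h = 0: t_empty = 2A√h₀/0.006331.
t_empty = 2·3.482·√4.838/0.006331 = 6.96400·2.19955/0.006331 = 2419.47 s.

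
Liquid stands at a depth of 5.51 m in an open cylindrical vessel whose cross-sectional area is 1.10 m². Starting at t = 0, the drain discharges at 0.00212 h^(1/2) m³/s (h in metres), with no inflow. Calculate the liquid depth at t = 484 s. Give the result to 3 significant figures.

A dh/dt = −Q_out = −0.00212 √h.
∫ h^(−1/2) dh = −(0.00212/A) ∫ dt, giving 2√h = 2√h₀ − (0.00212/A) t.
√h = √5.51 − 0.00212·484/(2·1.10) = 2.3473 − 0.46640 = 1.8809.
h = 1.8809² = 3.5379 m.

3.54 m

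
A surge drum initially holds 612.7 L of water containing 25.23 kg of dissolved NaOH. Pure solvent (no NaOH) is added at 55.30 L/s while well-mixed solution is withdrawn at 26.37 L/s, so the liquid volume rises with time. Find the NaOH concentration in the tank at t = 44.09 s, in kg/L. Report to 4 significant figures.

Let m(t) be the amount of NaOH. Volume: V(t) = V₀ + (Q_in − Q_out) t = 612.7 + 28.9300 t; V(44.09) = 1888.22 L.
Solute balance: dm/dt = 0 − Q_out C = −Q_out m/V(t).
Separate: dm/m = −Q_out dt/V(t) ⇒ ln(m/m₀) = −(Q_out/(Q_in−Q_out)) ln(V/V₀).
m = m₀ (V₀/V)^(Q_out/(Q_in−Q_out)) = 25.23 × (612.7/1888.22)^(0.911511) = 9.04411 kg.
C = m/V = 9.04411/1888.22 = 0.00478974 kg/L.

0.004790 kg/L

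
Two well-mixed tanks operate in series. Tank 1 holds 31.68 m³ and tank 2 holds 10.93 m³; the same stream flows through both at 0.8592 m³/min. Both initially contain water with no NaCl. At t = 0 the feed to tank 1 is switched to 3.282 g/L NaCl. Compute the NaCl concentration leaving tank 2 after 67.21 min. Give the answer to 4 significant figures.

2.481 g/L

Species balance on tank i: dCᵢ/dt = (Cᵢ₋₁ − Cᵢ)/τᵢ with τᵢ = Vᵢ/Q.
τ₁ = 31.68/0.8592 = 36.8715 min; τ₂ = 10.93/0.8592 = 12.7211 min.
Tank 1: C₁ = C_in(1 − e^(−t/τ₁)). Tank 2 (τ₁ ≠ τ₂): C₂ = C_in[1 − (τ₁ e^(−t/τ₁) − τ₂ e^(−t/τ₂))/(τ₁ − τ₂)].
At t = 67.21: e^(−t/τ₁) = 0.161570, e^(−t/τ₂) = 0.00507548.
C₂ = 3.282·[1 − (36.8715·0.161570 − 12.7211·0.00507548)/(24.1504)] = 3.282·0.755997 = 2.48118 g/L.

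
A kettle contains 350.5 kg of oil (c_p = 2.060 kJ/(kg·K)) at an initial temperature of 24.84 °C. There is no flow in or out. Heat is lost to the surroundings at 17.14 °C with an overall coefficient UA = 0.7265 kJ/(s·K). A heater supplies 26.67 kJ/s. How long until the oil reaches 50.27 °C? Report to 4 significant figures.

2079 s

Lumped-capacitance energy balance: M c_p dT/dt = UA(T_amb − T) + Q̇.
τ = M c_p/UA = 993.847 s; T_ss = T_amb + Q̇/UA = 17.14 + 26.67/0.7265 = 53.8503 °C.
T(t) = T_ss + (T₀ − T_ss)e^(−t/τ); set T = 50.27:
t = −τ ln[(T − T_ss)/(T₀ − T_ss)] = −993.847 · ln(0.123413) = 2079.34 s.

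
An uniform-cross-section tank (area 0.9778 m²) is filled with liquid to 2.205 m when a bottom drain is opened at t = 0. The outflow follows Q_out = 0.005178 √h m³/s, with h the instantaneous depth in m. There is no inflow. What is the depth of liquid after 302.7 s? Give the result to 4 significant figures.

0.4671 m

With no inflow, A dh/dt = −0.005178 √h.
This is separable: 2 d(√h)/dt = −0.005178/A, so √h = √h₀ − (0.005178/(2A)) t.
√h = √2.205 − 0.005178·302.7/(2·0.9778) = 1.48492 − 0.801483 = 0.683441.
h = 0.683441² = 0.467092 m.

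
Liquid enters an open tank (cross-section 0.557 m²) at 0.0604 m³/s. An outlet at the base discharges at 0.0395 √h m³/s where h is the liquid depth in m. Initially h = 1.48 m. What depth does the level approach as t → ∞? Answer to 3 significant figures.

2.34 m

Level balance: A dh/dt = 0.0604 − 0.0395 √h. Setting dh/dt = 0:
Q_in = 0.0395 √h_ss ⇒ √h_ss = 0.0604/0.0395 = 1.5291.
h_ss = 1.5291² = 2.3382 m. (Since h₀ = 1.48 m < h_ss, the level will rise toward this value.)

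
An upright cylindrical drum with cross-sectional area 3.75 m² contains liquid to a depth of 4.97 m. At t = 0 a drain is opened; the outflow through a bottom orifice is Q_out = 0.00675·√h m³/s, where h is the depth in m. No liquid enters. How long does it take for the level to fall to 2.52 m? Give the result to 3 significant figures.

A dh/dt = −Q_out = −0.00675 √h.
Separate and integrate: 2(√h − √h₀) = −(0.00675/A) t.
t = 2A(√h₀ − √h)/0.00675 = 2·3.75·(√4.97 − √2.52)/0.00675
  = 7.5000 × (2.2293 − 1.5875) / 0.00675 = 713.22 s.

713 s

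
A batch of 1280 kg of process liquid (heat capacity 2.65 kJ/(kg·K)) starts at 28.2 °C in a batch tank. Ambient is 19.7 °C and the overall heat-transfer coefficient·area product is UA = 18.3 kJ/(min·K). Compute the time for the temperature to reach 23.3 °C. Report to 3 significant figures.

M c_p dT/dt = −UA(T − T_amb).
τ = M c_p/UA = 185.36 min; T_ss = T_amb = 19.700 °C.
T(t) = T_ss + (T₀ − T_ss)e^(−t/τ); set T = 23.3:
t = −τ ln[(T − T_ss)/(T₀ − T_ss)] = −185.36 · ln(0.42353) = 159.24 min.

159 min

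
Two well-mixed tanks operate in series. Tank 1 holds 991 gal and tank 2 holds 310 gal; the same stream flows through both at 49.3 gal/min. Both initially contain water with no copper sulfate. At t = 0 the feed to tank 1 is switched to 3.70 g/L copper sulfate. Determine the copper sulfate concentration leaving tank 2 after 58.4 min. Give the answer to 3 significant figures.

Species balance on tank i: dCᵢ/dt = (Cᵢ₋₁ − Cᵢ)/τᵢ with τᵢ = Vᵢ/Q.
τ₁ = 991/49.3 = 20.101 min; τ₂ = 310/49.3 = 6.2880 min.
Solving the cascade with C₁(0)=C₂(0)=0 gives C₂(t) = C_in[1 − (τ₁ e^(−t/τ₁) − τ₂ e^(−t/τ₂))/(τ₁ − τ₂)].
At t = 58.4: e^(−t/τ₁) = 0.054734, e^(−t/τ₂) = 9.2576e-05.
C₂ = 3.70·[1 − (20.101·0.054734 − 6.2880·9.2576e-05)/(13.813)] = 3.70·0.92039 = 3.4055 g/L.

3.41 g/L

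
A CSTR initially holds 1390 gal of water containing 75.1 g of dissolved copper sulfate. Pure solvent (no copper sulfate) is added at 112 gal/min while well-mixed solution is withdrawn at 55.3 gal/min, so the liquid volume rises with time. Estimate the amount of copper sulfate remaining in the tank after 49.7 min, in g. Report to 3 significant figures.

Let m(t) be the amount of copper sulfate. Volume: V(t) = V₀ + (Q_in − Q_out) t = 1390 + 56.700 t; V(49.7) = 4208.0 gal.
Species balance (pure solvent in): dm/dt = −Q_out · m/V(t).
Separate: dm/m = −Q_out dt/V(t) ⇒ ln(m/m₀) = −(Q_out/(Q_in−Q_out)) ln(V/V₀).
m = m₀ (V₀/V)^(Q_out/(Q_in−Q_out)) = 75.1 × (1390/4208.0)^(0.97531) = 25.495 g.

25.5 g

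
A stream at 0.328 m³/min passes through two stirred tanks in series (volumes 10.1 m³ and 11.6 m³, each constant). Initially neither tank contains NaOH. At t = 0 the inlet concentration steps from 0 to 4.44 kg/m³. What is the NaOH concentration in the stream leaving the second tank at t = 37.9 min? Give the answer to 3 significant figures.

1.41 kg/m³

Species balance on tank i: dCᵢ/dt = (Cᵢ₋₁ − Cᵢ)/τᵢ with τᵢ = Vᵢ/Q.
τ₁ = 10.1/0.328 = 30.793 min; τ₂ = 11.6/0.328 = 35.366 min.
Solving the cascade with C₁(0)=C₂(0)=0 gives C₂(t) = C_in[1 − (τ₁ e^(−t/τ₁) − τ₂ e^(−t/τ₂))/(τ₁ − τ₂)].
At t = 37.9: e^(−t/τ₁) = 0.29206, e^(−t/τ₂) = 0.34244.
C₂ = 4.44·[1 − (30.793·0.29206 − 35.366·0.34244)/(-4.5732)] = 4.44·0.31829 = 1.4132 kg/m³.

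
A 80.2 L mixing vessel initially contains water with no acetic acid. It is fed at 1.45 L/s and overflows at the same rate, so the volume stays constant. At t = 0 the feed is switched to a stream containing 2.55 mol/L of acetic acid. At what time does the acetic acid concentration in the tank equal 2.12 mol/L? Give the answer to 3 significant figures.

98.5 s

Mass balance on the solute (V constant): V dC/dt = Q(C_in − C), so τ = V/Q = 55.310 s.
C(t) = C_in + (C₀ − C_in) e^(−t/τ). Set C = 2.12 and solve for t:
e^(−t/τ) = (C − C_in)/(C₀ − C_in) = (2.12 − 2.55)/(0 − 2.55) = 0.16863
t = −τ ln(…) = 55.310 × 1.7801 = 98.456 s.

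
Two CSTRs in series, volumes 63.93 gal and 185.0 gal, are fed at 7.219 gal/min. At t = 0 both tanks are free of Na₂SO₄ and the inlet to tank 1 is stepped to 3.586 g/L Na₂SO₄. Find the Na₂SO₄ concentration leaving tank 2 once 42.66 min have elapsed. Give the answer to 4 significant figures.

2.564 g/L

Species balance on tank i: dCᵢ/dt = (Cᵢ₋₁ − Cᵢ)/τᵢ with τᵢ = Vᵢ/Q.
τ₁ = 63.93/7.219 = 8.85580 min; τ₂ = 185.0/7.219 = 25.6268 min.
Solving the cascade with C₁(0)=C₂(0)=0 gives C₂(t) = C_in[1 − (τ₁ e^(−t/τ₁) − τ₂ e^(−t/τ₂))/(τ₁ − τ₂)].
At t = 42.66: e^(−t/τ₁) = 0.00808954, e^(−t/τ₂) = 0.189255.
C₂ = 3.586·[1 − (8.85580·0.00808954 − 25.6268·0.189255)/(-16.7710)] = 3.586·0.715083 = 2.56429 g/L.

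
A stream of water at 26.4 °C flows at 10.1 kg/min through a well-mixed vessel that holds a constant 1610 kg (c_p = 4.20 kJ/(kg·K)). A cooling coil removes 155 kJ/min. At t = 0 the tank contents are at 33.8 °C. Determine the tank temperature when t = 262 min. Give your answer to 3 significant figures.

Energy balance: M c_p dT/dt = ṁ c_p (T_in − T) − 155.
τ = M/ṁ = 159.41 min; T_ss = T_in − Q̇/(ṁ c_p) = 26.4 − 155/(10.1·4.20) = 22.746 °C.
Solution: T(t) = T_ss + (T₀ − T_ss) e^(−t/τ).
T(262) = 22.746 + (11.054)·e^(−262/159.41) = 22.746 + (11.054)·0.19328 = 24.883 °C.

24.9 °C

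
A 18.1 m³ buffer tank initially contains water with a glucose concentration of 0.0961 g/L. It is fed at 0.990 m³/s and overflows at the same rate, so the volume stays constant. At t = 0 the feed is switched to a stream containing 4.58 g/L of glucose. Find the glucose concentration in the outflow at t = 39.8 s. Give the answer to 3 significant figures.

Unsteady species balance (constant V, well mixed): V dC/dt = Q(C_in − C).
So dC/dt = (C_in − C)/τ with τ = V/Q = 18.1/0.990 = 18.283 s.
This is linear first-order; C(t) = C_in + (C₀ − C_in) e^(−t/τ).
C(39.8) = 4.58 + (0.0961 − 4.58)·e^(−39.8/18.283) = 4.58 + (-4.4839)·0.11339 = 4.0716 g/L.

4.07 g/L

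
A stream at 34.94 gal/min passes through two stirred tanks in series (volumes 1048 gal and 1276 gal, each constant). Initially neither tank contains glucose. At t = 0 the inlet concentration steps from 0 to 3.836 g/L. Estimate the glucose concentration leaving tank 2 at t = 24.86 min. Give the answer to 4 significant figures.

0.6653 g/L

Species balance on tank i: dCᵢ/dt = (Cᵢ₋₁ − Cᵢ)/τᵢ with τᵢ = Vᵢ/Q.
τ₁ = 1048/34.94 = 29.9943 min; τ₂ = 1276/34.94 = 36.5197 min.
Solving the cascade with C₁(0)=C₂(0)=0 gives C₂(t) = C_in[1 − (τ₁ e^(−t/τ₁) − τ₂ e^(−t/τ₂))/(τ₁ − τ₂)].
At t = 24.86: e^(−t/τ₁) = 0.436562, e^(−t/τ₂) = 0.506249.
C₂ = 3.836·[1 − (29.9943·0.436562 − 36.5197·0.506249)/(-6.52547)] = 3.836·0.173438 = 0.665309 g/L.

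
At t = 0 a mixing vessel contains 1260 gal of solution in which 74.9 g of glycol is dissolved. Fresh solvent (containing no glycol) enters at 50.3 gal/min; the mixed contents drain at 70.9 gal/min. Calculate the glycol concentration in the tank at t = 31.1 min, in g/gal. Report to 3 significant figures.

Let m(t) be the amount of glycol. Volume: V(t) = V₀ + (Q_in − Q_out) t = 1260 − 20.600 t; V(31.1) = 619.34 gal.
No glycol enters, so dm/dt = −Q_out · (m/V).
dm/m = −Q_out dt/(V₀ − 20.600 t); integrating gives ln(m/m₀) = −(Q_out/(Q_in−Q_out)) ln(V/V₀).
m = m₀ (V₀/V)^(Q_out/(Q_in−Q_out)) = 74.9 × (1260/619.34)^(-3.4417) = 6.4999 g.
C = m/V = 6.4999/619.34 = 0.010495 g/gal.

0.0105 g/gal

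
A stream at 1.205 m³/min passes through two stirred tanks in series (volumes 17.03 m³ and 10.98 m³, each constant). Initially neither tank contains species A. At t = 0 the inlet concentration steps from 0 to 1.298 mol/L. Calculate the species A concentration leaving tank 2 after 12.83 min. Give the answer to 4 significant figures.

0.4003 mol/L

Species balance on tank i: dCᵢ/dt = (Cᵢ₋₁ − Cᵢ)/τᵢ with τᵢ = Vᵢ/Q.
τ₁ = 17.03/1.205 = 14.1328 min; τ₂ = 10.98/1.205 = 9.11203 min.
Tank 1: C₁ = C_in(1 − e^(−t/τ₁)). Tank 2 (τ₁ ≠ τ₂): C₂ = C_in[1 − (τ₁ e^(−t/τ₁) − τ₂ e^(−t/τ₂))/(τ₁ − τ₂)].
At t = 12.83: e^(−t/τ₁) = 0.403403, e^(−t/τ₂) = 0.244625.
C₂ = 1.298·[1 − (14.1328·0.403403 − 9.11203·0.244625)/(5.02075)] = 1.298·0.308434 = 0.400348 mol/L.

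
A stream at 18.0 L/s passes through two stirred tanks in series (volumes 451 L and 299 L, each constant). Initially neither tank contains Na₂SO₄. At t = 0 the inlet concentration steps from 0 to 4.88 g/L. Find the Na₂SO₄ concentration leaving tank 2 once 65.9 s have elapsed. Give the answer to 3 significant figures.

4.02 g/L

Time constants: τᵢ = Vᵢ/Q for each well-mixed tank.
τ₁ = 451/18.0 = 25.056 s; τ₂ = 299/18.0 = 16.611 s.
Solving the cascade with C₁(0)=C₂(0)=0 gives C₂(t) = C_in[1 − (τ₁ e^(−t/τ₁) − τ₂ e^(−t/τ₂))/(τ₁ − τ₂)].
At t = 65.9: e^(−t/τ₁) = 0.072067, e^(−t/τ₂) = 0.018926.
C₂ = 4.88·[1 − (25.056·0.072067 − 16.611·0.018926)/(8.4444)] = 4.88·0.82340 = 4.0182 g/L.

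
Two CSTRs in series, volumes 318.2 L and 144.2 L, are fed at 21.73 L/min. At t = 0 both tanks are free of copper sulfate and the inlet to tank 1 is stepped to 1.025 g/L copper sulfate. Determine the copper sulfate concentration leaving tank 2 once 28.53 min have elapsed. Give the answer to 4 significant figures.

Species balance on tank i: dCᵢ/dt = (Cᵢ₋₁ − Cᵢ)/τᵢ with τᵢ = Vᵢ/Q.
τ₁ = 318.2/21.73 = 14.6434 min; τ₂ = 144.2/21.73 = 6.63599 min.
Solving the cascade with C₁(0)=C₂(0)=0 gives C₂(t) = C_in[1 − (τ₁ e^(−t/τ₁) − τ₂ e^(−t/τ₂))/(τ₁ − τ₂)].
At t = 28.53: e^(−t/τ₁) = 0.142513, e^(−t/τ₂) = 0.0135783.
C₂ = 1.025·[1 − (14.6434·0.142513 − 6.63599·0.0135783)/(8.00736)] = 1.025·0.750635 = 0.769401 g/L.

0.7694 g/L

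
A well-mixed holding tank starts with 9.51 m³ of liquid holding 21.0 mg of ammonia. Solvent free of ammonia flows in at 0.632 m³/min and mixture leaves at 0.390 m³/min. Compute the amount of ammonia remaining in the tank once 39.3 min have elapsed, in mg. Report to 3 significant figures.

6.87 mg

Let m(t) be the amount of ammonia. Volume: V(t) = V₀ + (Q_in − Q_out) t = 9.51 + 0.24200 t; V(39.3) = 19.021 m³.
No ammonia enters, so dm/dt = −Q_out · (m/V).
dm/m = −Q_out dt/(V₀ + 0.24200 t); integrating gives ln(m/m₀) = −(Q_out/(Q_in−Q_out)) ln(V/V₀).
m = m₀ (V₀/V)^(Q_out/(Q_in−Q_out)) = 21.0 × (9.51/19.021)^(1.6116) = 6.8717 mg.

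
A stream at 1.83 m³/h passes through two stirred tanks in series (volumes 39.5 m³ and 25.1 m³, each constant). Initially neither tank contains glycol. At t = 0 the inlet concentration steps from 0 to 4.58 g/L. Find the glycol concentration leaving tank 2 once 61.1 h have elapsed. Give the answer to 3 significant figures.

3.93 g/L

Each tank obeys Vᵢ dCᵢ/dt = Q(Cᵢ₋₁ − Cᵢ), so τᵢ = Vᵢ/Q.
τ₁ = 39.5/1.83 = 21.585 h; τ₂ = 25.1/1.83 = 13.716 h.
Tank 1: C₁ = C_in(1 − e^(−t/τ₁)). Tank 2 (τ₁ ≠ τ₂): C₂ = C_in[1 − (τ₁ e^(−t/τ₁) − τ₂ e^(−t/τ₂))/(τ₁ − τ₂)].
At t = 61.1: e^(−t/τ₁) = 0.058971, e^(−t/τ₂) = 0.011624.
C₂ = 4.58·[1 − (21.585·0.058971 − 13.716·0.011624)/(7.8689)] = 4.58·0.85850 = 3.9319 g/L.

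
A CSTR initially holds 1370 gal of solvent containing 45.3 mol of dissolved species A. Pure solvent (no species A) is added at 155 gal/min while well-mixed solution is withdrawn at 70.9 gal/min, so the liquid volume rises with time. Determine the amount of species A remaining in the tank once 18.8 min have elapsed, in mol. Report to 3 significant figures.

Let m(t) be the amount of species A. Volume: V(t) = V₀ + (Q_in − Q_out) t = 1370 + 84.100 t; V(18.8) = 2951.1 gal.
Species balance (pure solvent in): dm/dt = −Q_out · m/V(t).
dm/m = −Q_out dt/(V₀ + 84.100 t); integrating gives ln(m/m₀) = −(Q_out/(Q_in−Q_out)) ln(V/V₀).
m = m₀ (V₀/V)^(Q_out/(Q_in−Q_out)) = 45.3 × (1370/2951.1)^(0.84304) = 23.722 mol.

23.7 mol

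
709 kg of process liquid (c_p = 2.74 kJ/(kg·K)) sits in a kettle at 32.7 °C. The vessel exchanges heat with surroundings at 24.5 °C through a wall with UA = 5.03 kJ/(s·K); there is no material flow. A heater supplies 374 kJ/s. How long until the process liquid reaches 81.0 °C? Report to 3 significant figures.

Lumped-capacitance energy balance: M c_p dT/dt = UA(T_amb − T) + Q̇.
τ = M c_p/UA = 386.21 s; T_ss = T_amb + Q̇/UA = 24.5 + 374/5.03 = 98.854 °C.
T(t) = T_ss + (T₀ − T_ss)e^(−t/τ); set T = 81.0:
t = −τ ln[(T − T_ss)/(T₀ − T_ss)] = −386.21 · ln(0.26988) = 505.85 s.

506 s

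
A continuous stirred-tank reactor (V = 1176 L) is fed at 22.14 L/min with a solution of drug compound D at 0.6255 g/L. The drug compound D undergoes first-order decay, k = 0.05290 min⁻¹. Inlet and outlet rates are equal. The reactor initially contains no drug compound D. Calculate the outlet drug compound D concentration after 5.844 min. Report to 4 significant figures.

Species balance: V dC/dt = Q C_in − Q C − k V C.
dC/dt = (Q/V) C_in − (Q/V + k) C; effective rate a = Q/V + k = 0.0188265 + 0.05290 = 0.0717265 min⁻¹.
C_ss = Q C_in/(Q + kV) = 0.164179 g/L; C(t) = C_ss + (C₀ − C_ss) e^(−a t).
C(5.844) = 0.164179 + (-0.164179)·e^(−0.0717265·5.844) = 0.164179 + (-0.164179)·0.657592 = 0.0562161 g/L.

0.05622 g/L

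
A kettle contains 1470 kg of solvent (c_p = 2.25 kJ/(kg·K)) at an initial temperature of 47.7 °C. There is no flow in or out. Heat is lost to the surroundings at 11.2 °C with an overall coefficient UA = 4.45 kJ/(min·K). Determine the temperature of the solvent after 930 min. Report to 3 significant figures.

21.6 °C

Lumped-capacitance energy balance: M c_p dT/dt = UA(T_amb − T).
dT/dt = (T_ss − T)/τ with T_ss = T_amb = 11.200 °C, τ = M c_p/UA = 1470·2.25/4.45 = 743.26 min.
Integrating: T(t) = T_ss + (T₀ − T_ss) e^(−t/τ).
T(930) = 11.200 + (36.500)·0.28615 = 21.644 °C.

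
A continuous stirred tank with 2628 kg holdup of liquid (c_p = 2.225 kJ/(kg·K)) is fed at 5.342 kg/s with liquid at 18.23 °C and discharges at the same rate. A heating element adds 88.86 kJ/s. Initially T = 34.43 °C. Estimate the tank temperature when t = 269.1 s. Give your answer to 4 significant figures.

Unsteady energy balance on the tank contents: M c_p dT/dt = ṁ c_p (T_in − T) + 88.86.
Rearrange: dT/dt = (T_ss − T)/τ with τ = M/ṁ = 491.951 s and T_ss = T_in + Q̇/(ṁ c_p) = 25.7061 °C.
This is linear first-order; T(t) = T_ss + (T₀ − T_ss) e^(−t/τ).
T(269.1) = 25.7061 + (8.72395)·e^(−269.1/491.951) = 25.7061 + (8.72395)·0.578680 = 30.7544 °C.

30.75 °C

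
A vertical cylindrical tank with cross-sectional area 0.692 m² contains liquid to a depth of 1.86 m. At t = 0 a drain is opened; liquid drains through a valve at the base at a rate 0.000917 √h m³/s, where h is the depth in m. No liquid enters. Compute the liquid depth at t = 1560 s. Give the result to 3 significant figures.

0.109 m

With no inflow, A dh/dt = −0.000917 √h.
This is separable: 2 d(√h)/dt = −0.000917/A, so √h = √h₀ − (0.000917/(2A)) t.
√h = √1.86 − 0.000917·1560/(2·0.692) = 1.3638 − 1.0336 = 0.33021.
h = 0.33021² = 0.10904 m.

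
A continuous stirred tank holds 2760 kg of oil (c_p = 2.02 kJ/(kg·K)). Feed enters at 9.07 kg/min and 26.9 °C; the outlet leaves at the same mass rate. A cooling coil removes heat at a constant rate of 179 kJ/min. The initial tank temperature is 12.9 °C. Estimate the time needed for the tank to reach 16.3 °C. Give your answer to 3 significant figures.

496 min

Unsteady energy balance on the tank contents: M c_p dT/dt = ṁ c_p (T_in − T) − 179.
τ = M/ṁ = 304.30 min; T_ss = T_in − Q̇/(ṁ c_p) = 17.130 °C.
T(t) = T_ss + (T₀ − T_ss) e^(−t/τ). Set T = 16.3:
e^(−t/τ) = (16.3 − 17.130)/(12.9 − 17.130) = 0.19622
t = −304.30 · ln(0.19622) = 495.56 min.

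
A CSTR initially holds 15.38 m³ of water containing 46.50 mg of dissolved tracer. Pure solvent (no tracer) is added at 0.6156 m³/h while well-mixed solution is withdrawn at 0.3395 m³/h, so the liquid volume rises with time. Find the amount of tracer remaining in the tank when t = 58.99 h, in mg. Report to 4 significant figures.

Total volume: dV/dt = Q_in − Q_out = 0.276100 m³/h, so V(t) = 15.38 + 0.276100 t and V(58.99) = 31.6671 m³.
No tracer enters, so dm/dt = −Q_out · (m/V).
Separate: dm/m = −Q_out dt/V(t) ⇒ ln(m/m₀) = −(Q_out/(Q_in−Q_out)) ln(V/V₀).
m = m₀ (V₀/V)^(Q_out/(Q_in−Q_out)) = 46.50 × (15.38/31.6671)^(1.22963) = 19.1327 mg.

19.13 mg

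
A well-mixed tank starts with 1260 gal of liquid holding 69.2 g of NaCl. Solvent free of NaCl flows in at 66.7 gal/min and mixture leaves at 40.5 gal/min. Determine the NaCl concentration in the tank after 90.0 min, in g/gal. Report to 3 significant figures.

Let m(t) be the amount of NaCl. Volume: V(t) = V₀ + (Q_in − Q_out) t = 1260 + 26.200 t; V(90.0) = 3618.0 gal.
No NaCl enters, so dm/dt = −Q_out · (m/V).
dm/m = −Q_out dt/(V₀ + 26.200 t); integrating gives ln(m/m₀) = −(Q_out/(Q_in−Q_out)) ln(V/V₀).
m = m₀ (V₀/V)^(Q_out/(Q_in−Q_out)) = 69.2 × (1260/3618.0)^(1.5458) = 13.551 g.
C = m/V = 13.551/3618.0 = 0.0037455 g/gal.

0.00375 g/gal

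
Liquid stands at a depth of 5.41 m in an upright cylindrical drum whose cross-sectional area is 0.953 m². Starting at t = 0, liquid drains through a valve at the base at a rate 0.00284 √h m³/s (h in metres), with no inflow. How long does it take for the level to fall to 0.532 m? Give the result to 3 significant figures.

A dh/dt = −Q_out = −0.00284 √h.
∫ h^(−1/2) dh = −(0.00284/A) ∫ dt, giving 2√h = 2√h₀ − (0.00284/A) t.
t = 2A(√h₀ − √h)/0.00284 = 2·0.953·(√5.41 − √0.532)/0.00284
  = 1.9060 × (2.3259 − 0.72938) / 0.00284 = 1071.5 s.

1070 s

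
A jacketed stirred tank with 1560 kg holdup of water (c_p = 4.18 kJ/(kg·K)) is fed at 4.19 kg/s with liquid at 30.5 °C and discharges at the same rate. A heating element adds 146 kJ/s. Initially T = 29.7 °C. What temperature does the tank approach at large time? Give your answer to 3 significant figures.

38.8 °C

M c_p dT/dt = ṁ c_p (T_in − T) + Q̇.
At steady state dT/dt = 0 ⇒ T_ss = T_in + Q̇/(ṁ c_p) = 30.5 + 146/(4.19·4.18) = 38.836 °C.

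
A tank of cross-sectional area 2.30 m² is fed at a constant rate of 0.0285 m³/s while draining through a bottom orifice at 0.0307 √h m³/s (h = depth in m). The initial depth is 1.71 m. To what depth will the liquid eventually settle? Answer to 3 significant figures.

0.862 m

Volume balance on the tank: A dh/dt = Q_in − 0.0307 √h. At steady state dh/dt = 0:
Q_in = 0.0307 √h_ss ⇒ √h_ss = 0.0285/0.0307 = 0.92834.
h_ss = 0.92834² = 0.86181 m. (Since h₀ = 1.71 m > h_ss, the level will fall toward this value.)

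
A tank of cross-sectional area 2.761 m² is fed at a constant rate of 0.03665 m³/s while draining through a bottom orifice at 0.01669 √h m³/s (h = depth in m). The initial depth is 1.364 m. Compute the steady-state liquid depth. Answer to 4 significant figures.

4.822 m

Mass balance (ρ constant): A dh/dt = Q_in − 0.01669 √h. At steady state dh/dt = 0:
Q_in = 0.01669 √h_ss ⇒ √h_ss = 0.03665/0.01669 = 2.19593.
h_ss = 2.19593² = 4.82209 m. (Since h₀ = 1.364 m < h_ss, the level will rise toward this value.)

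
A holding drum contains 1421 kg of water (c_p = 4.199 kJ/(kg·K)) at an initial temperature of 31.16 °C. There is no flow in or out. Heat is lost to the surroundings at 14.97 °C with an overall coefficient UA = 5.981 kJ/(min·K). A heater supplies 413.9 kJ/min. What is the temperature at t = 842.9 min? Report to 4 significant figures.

M c_p dT/dt = −UA(T − T_amb) + Q̇.
dT/dt = (T_ss − T)/τ with T_ss = T_amb + Q̇/UA = 14.97 + 413.9/5.981 = 84.1725 °C, τ = M c_p/UA = 1421·4.199/5.981 = 997.622 min.
T approaches T_ss exponentially: T(t) = T_ss + (T₀ − T_ss) e^(−t/τ).
T(842.9) = 84.1725 + (-53.0125)·0.429596 = 61.3985 °C.

61.40 °C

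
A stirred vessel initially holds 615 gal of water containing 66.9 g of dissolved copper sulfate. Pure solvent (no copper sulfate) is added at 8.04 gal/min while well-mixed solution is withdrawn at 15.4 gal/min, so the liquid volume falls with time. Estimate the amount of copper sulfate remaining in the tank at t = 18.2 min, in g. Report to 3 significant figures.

Total volume: dV/dt = Q_in − Q_out = -7.3600 gal/min, so V(t) = 615 − 7.3600 t and V(18.2) = 481.05 gal.
Species balance (pure solvent in): dm/dt = −Q_out · m/V(t).
Separate: dm/m = −Q_out dt/V(t) ⇒ ln(m/m₀) = −(Q_out/(Q_in−Q_out)) ln(V/V₀).
m = m₀ (V₀/V)^(Q_out/(Q_in−Q_out)) = 66.9 × (615/481.05)^(-2.0924) = 40.013 g.

40.0 g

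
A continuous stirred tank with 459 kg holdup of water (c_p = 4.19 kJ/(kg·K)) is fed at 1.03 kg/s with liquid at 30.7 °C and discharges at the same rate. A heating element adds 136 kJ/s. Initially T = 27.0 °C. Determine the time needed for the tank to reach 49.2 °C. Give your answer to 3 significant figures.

M c_p dT/dt = ṁ c_p (T_in − T) + Q̇.
τ = M/ṁ = 445.63 s; T_ss = T_in + Q̇/(ṁ c_p) = 62.213 °C.
T(t) = T_ss + (T₀ − T_ss) e^(−t/τ). Set T = 49.2:
e^(−t/τ) = (49.2 − 62.213)/(27.0 − 62.213) = 0.36955
t = −445.63 · ln(0.36955) = 443.61 s.

444 s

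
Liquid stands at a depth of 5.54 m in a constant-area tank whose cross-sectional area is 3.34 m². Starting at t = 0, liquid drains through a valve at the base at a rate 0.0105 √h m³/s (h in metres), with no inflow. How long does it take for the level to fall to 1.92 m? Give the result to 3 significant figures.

616 s

With no inflow, A dh/dt = −0.0105 √h.
Separate and integrate: 2(√h − √h₀) = −(0.0105/A) t.
t = 2A(√h₀ − √h)/0.0105 = 2·3.34·(√5.54 − √1.92)/0.0105
  = 6.6800 × (2.3537 − 1.3856) / 0.0105 = 615.88 s.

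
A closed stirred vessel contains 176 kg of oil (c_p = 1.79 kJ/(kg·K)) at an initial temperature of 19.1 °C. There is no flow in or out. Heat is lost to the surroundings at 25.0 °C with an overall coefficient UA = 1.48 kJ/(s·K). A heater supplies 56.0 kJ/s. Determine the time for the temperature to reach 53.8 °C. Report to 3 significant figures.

Heat balance on the well-mixed liquid: M c_p dT/dt = −UA(T − T_amb) + Q̇.
τ = M c_p/UA = 212.86 s; T_ss = T_amb + Q̇/UA = 25.0 + 56.0/1.48 = 62.838 °C.
T(t) = T_ss + (T₀ − T_ss)e^(−t/τ); set T = 53.8:
t = −τ ln[(T − T_ss)/(T₀ − T_ss)] = −212.86 · ln(0.20664) = 335.64 s.

336 s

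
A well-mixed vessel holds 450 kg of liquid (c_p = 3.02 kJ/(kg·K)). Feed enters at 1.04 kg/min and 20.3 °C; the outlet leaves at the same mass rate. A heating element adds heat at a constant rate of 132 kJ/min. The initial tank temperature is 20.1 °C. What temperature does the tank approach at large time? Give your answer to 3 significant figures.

62.3 °C

M c_p dT/dt = ṁ c_p (T_in − T) + Q̇.
At steady state dT/dt = 0 ⇒ T_ss = T_in + Q̇/(ṁ c_p) = 20.3 + 132/(1.04·3.02) = 62.328 °C.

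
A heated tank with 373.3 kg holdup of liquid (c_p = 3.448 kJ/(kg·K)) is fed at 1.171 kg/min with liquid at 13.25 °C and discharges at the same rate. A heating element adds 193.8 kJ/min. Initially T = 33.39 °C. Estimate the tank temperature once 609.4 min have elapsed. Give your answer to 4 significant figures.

First-law balance (no shaft work): M c_p dT/dt = ṁ c_p (T_in − T) + 193.8.
Rearrange: dT/dt = (T_ss − T)/τ with τ = M/ṁ = 318.787 min and T_ss = T_in + Q̇/(ṁ c_p) = 61.2487 °C.
This is linear first-order; T(t) = T_ss + (T₀ − T_ss) e^(−t/τ).
T(609.4) = 61.2487 + (-27.8587)·e^(−609.4/318.787) = 61.2487 + (-27.8587)·0.147841 = 57.1301 °C.

57.13 °C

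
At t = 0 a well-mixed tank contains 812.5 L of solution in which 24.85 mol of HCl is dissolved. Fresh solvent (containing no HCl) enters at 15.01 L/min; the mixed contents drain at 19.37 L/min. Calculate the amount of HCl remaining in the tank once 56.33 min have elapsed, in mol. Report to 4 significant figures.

5.022 mol

Total volume: dV/dt = Q_in − Q_out = -4.36000 L/min, so V(t) = 812.5 − 4.36000 t and V(56.33) = 566.901 L.
Species balance (pure solvent in): dm/dt = −Q_out · m/V(t).
Separate: dm/m = −Q_out dt/V(t) ⇒ ln(m/m₀) = −(Q_out/(Q_in−Q_out)) ln(V/V₀).
m = m₀ (V₀/V)^(Q_out/(Q_in−Q_out)) = 24.85 × (812.5/566.901)^(-4.44266) = 5.02189 mol.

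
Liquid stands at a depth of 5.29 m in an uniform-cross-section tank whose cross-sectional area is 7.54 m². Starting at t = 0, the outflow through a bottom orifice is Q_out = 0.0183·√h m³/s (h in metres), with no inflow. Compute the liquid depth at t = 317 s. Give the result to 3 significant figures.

Accumulation of liquid (constant cross-section A): A dh/dt = −0.0183 √h.
∫ h^(−1/2) dh = −(0.0183/A) ∫ dt, giving 2√h = 2√h₀ − (0.0183/A) t.
√h = √5.29 − 0.0183·317/(2·7.54) = 2.3000 − 0.38469 = 1.9153.
h = 1.9153² = 3.6684 m.

3.67 m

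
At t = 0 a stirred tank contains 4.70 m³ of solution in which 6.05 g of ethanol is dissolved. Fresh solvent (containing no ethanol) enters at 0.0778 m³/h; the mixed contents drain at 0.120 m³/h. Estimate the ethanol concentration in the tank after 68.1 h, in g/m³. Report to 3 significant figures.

0.225 g/m³

Total volume: dV/dt = Q_in − Q_out = -0.042200 m³/h, so V(t) = 4.70 − 0.042200 t and V(68.1) = 1.8262 m³.
Species balance (pure solvent in): dm/dt = −Q_out · m/V(t).
Separate: dm/m = −Q_out dt/V(t) ⇒ ln(m/m₀) = −(Q_out/(Q_in−Q_out)) ln(V/V₀).
m = m₀ (V₀/V)^(Q_out/(Q_in−Q_out)) = 6.05 × (4.70/1.8262)^(-2.8436) = 0.41144 g.
C = m/V = 0.41144/1.8262 = 0.22530 g/m³.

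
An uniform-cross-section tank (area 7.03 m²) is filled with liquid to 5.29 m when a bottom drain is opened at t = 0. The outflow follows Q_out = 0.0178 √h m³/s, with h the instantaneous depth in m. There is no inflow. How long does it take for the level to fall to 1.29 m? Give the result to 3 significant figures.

Accumulation of liquid (constant cross-section A): A dh/dt = −0.0178 √h.
This is separable: 2 d(√h)/dt = −0.0178/A, so √h = √h₀ − (0.0178/(2A)) t.
t = 2A(√h₀ − √h)/0.0178 = 2·7.03·(√5.29 − √1.29)/0.0178
  = 14.060 × (2.3000 − 1.1358) / 0.0178 = 919.60 s.

920 s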